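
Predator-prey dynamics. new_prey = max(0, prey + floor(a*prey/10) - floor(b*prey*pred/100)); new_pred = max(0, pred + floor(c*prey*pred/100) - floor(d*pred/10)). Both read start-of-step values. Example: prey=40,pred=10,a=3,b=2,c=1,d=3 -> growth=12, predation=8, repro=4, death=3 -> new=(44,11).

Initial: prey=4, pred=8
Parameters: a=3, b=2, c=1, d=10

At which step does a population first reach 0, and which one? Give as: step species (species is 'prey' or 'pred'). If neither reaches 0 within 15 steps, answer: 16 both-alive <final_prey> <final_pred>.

Step 1: prey: 4+1-0=5; pred: 8+0-8=0
First extinction: pred at step 1

Answer: 1 pred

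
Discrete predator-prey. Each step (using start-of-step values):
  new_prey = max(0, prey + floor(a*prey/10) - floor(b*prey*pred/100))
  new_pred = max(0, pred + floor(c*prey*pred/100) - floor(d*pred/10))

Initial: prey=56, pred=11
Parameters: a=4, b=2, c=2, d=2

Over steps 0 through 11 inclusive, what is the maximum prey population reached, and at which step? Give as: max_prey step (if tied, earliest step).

Answer: 66 1

Derivation:
Step 1: prey: 56+22-12=66; pred: 11+12-2=21
Step 2: prey: 66+26-27=65; pred: 21+27-4=44
Step 3: prey: 65+26-57=34; pred: 44+57-8=93
Step 4: prey: 34+13-63=0; pred: 93+63-18=138
Step 5: prey: 0+0-0=0; pred: 138+0-27=111
Step 6: prey: 0+0-0=0; pred: 111+0-22=89
Step 7: prey: 0+0-0=0; pred: 89+0-17=72
Step 8: prey: 0+0-0=0; pred: 72+0-14=58
Step 9: prey: 0+0-0=0; pred: 58+0-11=47
Step 10: prey: 0+0-0=0; pred: 47+0-9=38
Step 11: prey: 0+0-0=0; pred: 38+0-7=31
Max prey = 66 at step 1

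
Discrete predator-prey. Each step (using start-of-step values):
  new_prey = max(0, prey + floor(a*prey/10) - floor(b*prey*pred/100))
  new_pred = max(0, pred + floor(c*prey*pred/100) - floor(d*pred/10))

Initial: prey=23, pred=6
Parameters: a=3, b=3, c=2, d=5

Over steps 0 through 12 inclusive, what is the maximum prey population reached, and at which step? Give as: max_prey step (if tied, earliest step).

Step 1: prey: 23+6-4=25; pred: 6+2-3=5
Step 2: prey: 25+7-3=29; pred: 5+2-2=5
Step 3: prey: 29+8-4=33; pred: 5+2-2=5
Step 4: prey: 33+9-4=38; pred: 5+3-2=6
Step 5: prey: 38+11-6=43; pred: 6+4-3=7
Step 6: prey: 43+12-9=46; pred: 7+6-3=10
Step 7: prey: 46+13-13=46; pred: 10+9-5=14
Step 8: prey: 46+13-19=40; pred: 14+12-7=19
Step 9: prey: 40+12-22=30; pred: 19+15-9=25
Step 10: prey: 30+9-22=17; pred: 25+15-12=28
Step 11: prey: 17+5-14=8; pred: 28+9-14=23
Step 12: prey: 8+2-5=5; pred: 23+3-11=15
Max prey = 46 at step 6

Answer: 46 6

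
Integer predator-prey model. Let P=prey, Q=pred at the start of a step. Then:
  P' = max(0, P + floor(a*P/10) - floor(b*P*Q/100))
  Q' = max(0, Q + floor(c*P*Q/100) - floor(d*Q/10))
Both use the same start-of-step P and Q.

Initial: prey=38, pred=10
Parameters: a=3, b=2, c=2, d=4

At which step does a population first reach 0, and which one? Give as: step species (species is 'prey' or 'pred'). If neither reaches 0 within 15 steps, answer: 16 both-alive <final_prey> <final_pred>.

Step 1: prey: 38+11-7=42; pred: 10+7-4=13
Step 2: prey: 42+12-10=44; pred: 13+10-5=18
Step 3: prey: 44+13-15=42; pred: 18+15-7=26
Step 4: prey: 42+12-21=33; pred: 26+21-10=37
Step 5: prey: 33+9-24=18; pred: 37+24-14=47
Step 6: prey: 18+5-16=7; pred: 47+16-18=45
Step 7: prey: 7+2-6=3; pred: 45+6-18=33
Step 8: prey: 3+0-1=2; pred: 33+1-13=21
Step 9: prey: 2+0-0=2; pred: 21+0-8=13
Step 10: prey: 2+0-0=2; pred: 13+0-5=8
Step 11: prey: 2+0-0=2; pred: 8+0-3=5
Step 12: prey: 2+0-0=2; pred: 5+0-2=3
Step 13: prey: 2+0-0=2; pred: 3+0-1=2
Step 14: prey: 2+0-0=2; pred: 2+0-0=2
Steps 15-15: state stable at prey=2, pred=2 (no change)
No extinction within 15 steps

Answer: 16 both-alive 2 2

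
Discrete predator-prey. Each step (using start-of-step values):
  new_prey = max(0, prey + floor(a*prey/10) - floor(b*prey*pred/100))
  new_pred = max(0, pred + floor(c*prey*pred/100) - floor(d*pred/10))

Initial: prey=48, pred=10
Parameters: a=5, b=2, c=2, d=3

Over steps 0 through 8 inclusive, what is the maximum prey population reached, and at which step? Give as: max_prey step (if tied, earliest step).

Step 1: prey: 48+24-9=63; pred: 10+9-3=16
Step 2: prey: 63+31-20=74; pred: 16+20-4=32
Step 3: prey: 74+37-47=64; pred: 32+47-9=70
Step 4: prey: 64+32-89=7; pred: 70+89-21=138
Step 5: prey: 7+3-19=0; pred: 138+19-41=116
Step 6: prey: 0+0-0=0; pred: 116+0-34=82
Step 7: prey: 0+0-0=0; pred: 82+0-24=58
Step 8: prey: 0+0-0=0; pred: 58+0-17=41
Max prey = 74 at step 2

Answer: 74 2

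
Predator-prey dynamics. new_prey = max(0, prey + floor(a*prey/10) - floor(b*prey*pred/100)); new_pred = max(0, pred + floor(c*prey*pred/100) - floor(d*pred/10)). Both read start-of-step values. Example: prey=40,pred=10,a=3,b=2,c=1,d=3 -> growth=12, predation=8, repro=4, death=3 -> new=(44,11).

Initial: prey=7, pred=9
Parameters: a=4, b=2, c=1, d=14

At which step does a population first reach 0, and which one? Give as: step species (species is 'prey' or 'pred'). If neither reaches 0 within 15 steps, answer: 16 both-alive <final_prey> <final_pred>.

Answer: 1 pred

Derivation:
Step 1: prey: 7+2-1=8; pred: 9+0-12=0
First extinction: pred at step 1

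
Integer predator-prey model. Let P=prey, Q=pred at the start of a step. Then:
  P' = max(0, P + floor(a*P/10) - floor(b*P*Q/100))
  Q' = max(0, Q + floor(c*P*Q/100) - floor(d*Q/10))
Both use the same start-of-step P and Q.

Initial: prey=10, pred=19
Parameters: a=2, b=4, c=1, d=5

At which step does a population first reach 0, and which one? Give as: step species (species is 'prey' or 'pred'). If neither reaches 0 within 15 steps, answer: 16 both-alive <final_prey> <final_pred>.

Answer: 16 both-alive 4 1

Derivation:
Step 1: prey: 10+2-7=5; pred: 19+1-9=11
Step 2: prey: 5+1-2=4; pred: 11+0-5=6
Step 3: prey: 4+0-0=4; pred: 6+0-3=3
Step 4: prey: 4+0-0=4; pred: 3+0-1=2
Step 5: prey: 4+0-0=4; pred: 2+0-1=1
Step 6: prey: 4+0-0=4; pred: 1+0-0=1
Steps 7-15: state stable at prey=4, pred=1 (no change)
No extinction within 15 steps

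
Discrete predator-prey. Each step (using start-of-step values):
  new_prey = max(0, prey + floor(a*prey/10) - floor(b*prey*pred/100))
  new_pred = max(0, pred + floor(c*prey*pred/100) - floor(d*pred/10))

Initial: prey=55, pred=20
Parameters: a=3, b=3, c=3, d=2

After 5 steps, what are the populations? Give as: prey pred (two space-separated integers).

Step 1: prey: 55+16-33=38; pred: 20+33-4=49
Step 2: prey: 38+11-55=0; pred: 49+55-9=95
Step 3: prey: 0+0-0=0; pred: 95+0-19=76
Step 4: prey: 0+0-0=0; pred: 76+0-15=61
Step 5: prey: 0+0-0=0; pred: 61+0-12=49

Answer: 0 49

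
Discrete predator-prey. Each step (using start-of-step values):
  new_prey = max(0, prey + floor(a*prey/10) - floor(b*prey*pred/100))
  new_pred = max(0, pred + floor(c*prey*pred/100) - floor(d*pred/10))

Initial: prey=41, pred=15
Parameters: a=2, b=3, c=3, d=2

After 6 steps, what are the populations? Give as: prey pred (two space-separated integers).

Step 1: prey: 41+8-18=31; pred: 15+18-3=30
Step 2: prey: 31+6-27=10; pred: 30+27-6=51
Step 3: prey: 10+2-15=0; pred: 51+15-10=56
Step 4: prey: 0+0-0=0; pred: 56+0-11=45
Step 5: prey: 0+0-0=0; pred: 45+0-9=36
Step 6: prey: 0+0-0=0; pred: 36+0-7=29

Answer: 0 29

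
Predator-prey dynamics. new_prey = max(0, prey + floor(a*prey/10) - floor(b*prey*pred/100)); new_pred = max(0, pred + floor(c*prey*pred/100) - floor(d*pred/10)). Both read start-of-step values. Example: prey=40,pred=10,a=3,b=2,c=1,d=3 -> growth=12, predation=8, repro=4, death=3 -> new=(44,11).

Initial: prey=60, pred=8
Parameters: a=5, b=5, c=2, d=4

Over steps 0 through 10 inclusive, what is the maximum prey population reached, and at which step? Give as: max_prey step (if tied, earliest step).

Step 1: prey: 60+30-24=66; pred: 8+9-3=14
Step 2: prey: 66+33-46=53; pred: 14+18-5=27
Step 3: prey: 53+26-71=8; pred: 27+28-10=45
Step 4: prey: 8+4-18=0; pred: 45+7-18=34
Step 5: prey: 0+0-0=0; pred: 34+0-13=21
Step 6: prey: 0+0-0=0; pred: 21+0-8=13
Step 7: prey: 0+0-0=0; pred: 13+0-5=8
Step 8: prey: 0+0-0=0; pred: 8+0-3=5
Step 9: prey: 0+0-0=0; pred: 5+0-2=3
Step 10: prey: 0+0-0=0; pred: 3+0-1=2
Max prey = 66 at step 1

Answer: 66 1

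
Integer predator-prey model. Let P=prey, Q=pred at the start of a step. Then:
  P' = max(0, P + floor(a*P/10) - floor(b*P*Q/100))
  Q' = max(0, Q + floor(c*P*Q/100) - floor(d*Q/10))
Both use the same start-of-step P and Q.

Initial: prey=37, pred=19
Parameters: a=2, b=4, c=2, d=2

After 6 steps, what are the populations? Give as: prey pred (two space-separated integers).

Answer: 0 15

Derivation:
Step 1: prey: 37+7-28=16; pred: 19+14-3=30
Step 2: prey: 16+3-19=0; pred: 30+9-6=33
Step 3: prey: 0+0-0=0; pred: 33+0-6=27
Step 4: prey: 0+0-0=0; pred: 27+0-5=22
Step 5: prey: 0+0-0=0; pred: 22+0-4=18
Step 6: prey: 0+0-0=0; pred: 18+0-3=15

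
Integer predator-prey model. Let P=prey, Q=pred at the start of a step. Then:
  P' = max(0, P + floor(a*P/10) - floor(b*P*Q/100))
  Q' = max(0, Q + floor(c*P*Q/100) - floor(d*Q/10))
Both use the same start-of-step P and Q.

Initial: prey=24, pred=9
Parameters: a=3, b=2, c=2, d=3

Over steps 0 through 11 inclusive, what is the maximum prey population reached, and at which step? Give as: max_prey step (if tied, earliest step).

Step 1: prey: 24+7-4=27; pred: 9+4-2=11
Step 2: prey: 27+8-5=30; pred: 11+5-3=13
Step 3: prey: 30+9-7=32; pred: 13+7-3=17
Step 4: prey: 32+9-10=31; pred: 17+10-5=22
Step 5: prey: 31+9-13=27; pred: 22+13-6=29
Step 6: prey: 27+8-15=20; pred: 29+15-8=36
Step 7: prey: 20+6-14=12; pred: 36+14-10=40
Step 8: prey: 12+3-9=6; pred: 40+9-12=37
Step 9: prey: 6+1-4=3; pred: 37+4-11=30
Step 10: prey: 3+0-1=2; pred: 30+1-9=22
Step 11: prey: 2+0-0=2; pred: 22+0-6=16
Max prey = 32 at step 3

Answer: 32 3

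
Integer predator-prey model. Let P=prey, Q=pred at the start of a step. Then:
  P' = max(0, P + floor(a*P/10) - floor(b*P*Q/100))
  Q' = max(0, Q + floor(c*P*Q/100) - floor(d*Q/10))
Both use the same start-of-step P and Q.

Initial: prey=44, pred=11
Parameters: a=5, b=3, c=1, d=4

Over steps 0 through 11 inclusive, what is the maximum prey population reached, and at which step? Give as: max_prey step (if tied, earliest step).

Step 1: prey: 44+22-14=52; pred: 11+4-4=11
Step 2: prey: 52+26-17=61; pred: 11+5-4=12
Step 3: prey: 61+30-21=70; pred: 12+7-4=15
Step 4: prey: 70+35-31=74; pred: 15+10-6=19
Step 5: prey: 74+37-42=69; pred: 19+14-7=26
Step 6: prey: 69+34-53=50; pred: 26+17-10=33
Step 7: prey: 50+25-49=26; pred: 33+16-13=36
Step 8: prey: 26+13-28=11; pred: 36+9-14=31
Step 9: prey: 11+5-10=6; pred: 31+3-12=22
Step 10: prey: 6+3-3=6; pred: 22+1-8=15
Step 11: prey: 6+3-2=7; pred: 15+0-6=9
Max prey = 74 at step 4

Answer: 74 4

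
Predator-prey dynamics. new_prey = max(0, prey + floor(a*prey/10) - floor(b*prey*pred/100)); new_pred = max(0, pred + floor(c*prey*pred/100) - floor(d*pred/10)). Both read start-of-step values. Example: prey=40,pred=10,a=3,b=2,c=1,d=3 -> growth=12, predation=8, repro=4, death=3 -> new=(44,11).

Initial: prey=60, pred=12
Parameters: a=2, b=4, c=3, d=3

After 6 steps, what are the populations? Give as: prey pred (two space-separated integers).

Step 1: prey: 60+12-28=44; pred: 12+21-3=30
Step 2: prey: 44+8-52=0; pred: 30+39-9=60
Step 3: prey: 0+0-0=0; pred: 60+0-18=42
Step 4: prey: 0+0-0=0; pred: 42+0-12=30
Step 5: prey: 0+0-0=0; pred: 30+0-9=21
Step 6: prey: 0+0-0=0; pred: 21+0-6=15

Answer: 0 15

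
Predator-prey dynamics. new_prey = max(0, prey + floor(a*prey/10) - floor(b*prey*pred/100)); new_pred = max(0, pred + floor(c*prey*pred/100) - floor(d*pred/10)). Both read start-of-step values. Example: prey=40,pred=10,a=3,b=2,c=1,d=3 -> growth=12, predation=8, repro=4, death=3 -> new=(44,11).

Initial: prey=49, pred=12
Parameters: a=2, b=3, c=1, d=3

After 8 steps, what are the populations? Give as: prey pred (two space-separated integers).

Step 1: prey: 49+9-17=41; pred: 12+5-3=14
Step 2: prey: 41+8-17=32; pred: 14+5-4=15
Step 3: prey: 32+6-14=24; pred: 15+4-4=15
Step 4: prey: 24+4-10=18; pred: 15+3-4=14
Step 5: prey: 18+3-7=14; pred: 14+2-4=12
Step 6: prey: 14+2-5=11; pred: 12+1-3=10
Step 7: prey: 11+2-3=10; pred: 10+1-3=8
Step 8: prey: 10+2-2=10; pred: 8+0-2=6

Answer: 10 6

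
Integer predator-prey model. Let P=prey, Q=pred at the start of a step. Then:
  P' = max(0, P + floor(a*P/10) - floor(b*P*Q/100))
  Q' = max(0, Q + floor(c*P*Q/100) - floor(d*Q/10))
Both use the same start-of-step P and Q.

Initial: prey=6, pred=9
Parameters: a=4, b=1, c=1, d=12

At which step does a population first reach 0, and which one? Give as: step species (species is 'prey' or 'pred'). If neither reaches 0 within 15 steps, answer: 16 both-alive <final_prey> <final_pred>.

Step 1: prey: 6+2-0=8; pred: 9+0-10=0
First extinction: pred at step 1

Answer: 1 pred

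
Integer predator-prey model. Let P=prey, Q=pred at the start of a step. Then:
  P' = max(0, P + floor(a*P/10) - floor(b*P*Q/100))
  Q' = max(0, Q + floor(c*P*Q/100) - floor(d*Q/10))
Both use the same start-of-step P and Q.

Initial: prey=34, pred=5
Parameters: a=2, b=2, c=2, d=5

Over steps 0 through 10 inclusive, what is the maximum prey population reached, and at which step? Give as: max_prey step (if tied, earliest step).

Step 1: prey: 34+6-3=37; pred: 5+3-2=6
Step 2: prey: 37+7-4=40; pred: 6+4-3=7
Step 3: prey: 40+8-5=43; pred: 7+5-3=9
Step 4: prey: 43+8-7=44; pred: 9+7-4=12
Step 5: prey: 44+8-10=42; pred: 12+10-6=16
Step 6: prey: 42+8-13=37; pred: 16+13-8=21
Step 7: prey: 37+7-15=29; pred: 21+15-10=26
Step 8: prey: 29+5-15=19; pred: 26+15-13=28
Step 9: prey: 19+3-10=12; pred: 28+10-14=24
Step 10: prey: 12+2-5=9; pred: 24+5-12=17
Max prey = 44 at step 4

Answer: 44 4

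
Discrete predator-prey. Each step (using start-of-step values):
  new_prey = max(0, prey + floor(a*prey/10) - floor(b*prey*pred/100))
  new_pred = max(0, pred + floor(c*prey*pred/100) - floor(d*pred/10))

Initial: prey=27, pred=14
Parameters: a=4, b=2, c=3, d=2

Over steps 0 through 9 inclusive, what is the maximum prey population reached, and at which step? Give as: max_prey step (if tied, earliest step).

Answer: 30 1

Derivation:
Step 1: prey: 27+10-7=30; pred: 14+11-2=23
Step 2: prey: 30+12-13=29; pred: 23+20-4=39
Step 3: prey: 29+11-22=18; pred: 39+33-7=65
Step 4: prey: 18+7-23=2; pred: 65+35-13=87
Step 5: prey: 2+0-3=0; pred: 87+5-17=75
Step 6: prey: 0+0-0=0; pred: 75+0-15=60
Step 7: prey: 0+0-0=0; pred: 60+0-12=48
Step 8: prey: 0+0-0=0; pred: 48+0-9=39
Step 9: prey: 0+0-0=0; pred: 39+0-7=32
Max prey = 30 at step 1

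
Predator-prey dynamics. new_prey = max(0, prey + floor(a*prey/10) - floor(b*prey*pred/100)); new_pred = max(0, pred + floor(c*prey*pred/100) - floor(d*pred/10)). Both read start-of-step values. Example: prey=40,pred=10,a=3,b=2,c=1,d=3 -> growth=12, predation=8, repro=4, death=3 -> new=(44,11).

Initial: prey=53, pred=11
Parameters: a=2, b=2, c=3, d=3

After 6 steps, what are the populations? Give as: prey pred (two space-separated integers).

Answer: 0 38

Derivation:
Step 1: prey: 53+10-11=52; pred: 11+17-3=25
Step 2: prey: 52+10-26=36; pred: 25+39-7=57
Step 3: prey: 36+7-41=2; pred: 57+61-17=101
Step 4: prey: 2+0-4=0; pred: 101+6-30=77
Step 5: prey: 0+0-0=0; pred: 77+0-23=54
Step 6: prey: 0+0-0=0; pred: 54+0-16=38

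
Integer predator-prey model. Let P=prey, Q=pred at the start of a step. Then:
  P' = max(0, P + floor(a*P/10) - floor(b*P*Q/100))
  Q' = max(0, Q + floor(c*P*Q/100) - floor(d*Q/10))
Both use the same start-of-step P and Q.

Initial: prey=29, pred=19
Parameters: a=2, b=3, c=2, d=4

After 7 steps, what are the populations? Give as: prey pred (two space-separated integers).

Step 1: prey: 29+5-16=18; pred: 19+11-7=23
Step 2: prey: 18+3-12=9; pred: 23+8-9=22
Step 3: prey: 9+1-5=5; pred: 22+3-8=17
Step 4: prey: 5+1-2=4; pred: 17+1-6=12
Step 5: prey: 4+0-1=3; pred: 12+0-4=8
Step 6: prey: 3+0-0=3; pred: 8+0-3=5
Step 7: prey: 3+0-0=3; pred: 5+0-2=3

Answer: 3 3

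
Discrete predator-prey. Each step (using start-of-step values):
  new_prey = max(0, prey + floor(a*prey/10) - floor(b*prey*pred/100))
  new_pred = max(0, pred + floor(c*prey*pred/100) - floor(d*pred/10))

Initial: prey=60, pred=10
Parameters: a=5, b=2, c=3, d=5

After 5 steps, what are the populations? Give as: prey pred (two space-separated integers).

Step 1: prey: 60+30-12=78; pred: 10+18-5=23
Step 2: prey: 78+39-35=82; pred: 23+53-11=65
Step 3: prey: 82+41-106=17; pred: 65+159-32=192
Step 4: prey: 17+8-65=0; pred: 192+97-96=193
Step 5: prey: 0+0-0=0; pred: 193+0-96=97

Answer: 0 97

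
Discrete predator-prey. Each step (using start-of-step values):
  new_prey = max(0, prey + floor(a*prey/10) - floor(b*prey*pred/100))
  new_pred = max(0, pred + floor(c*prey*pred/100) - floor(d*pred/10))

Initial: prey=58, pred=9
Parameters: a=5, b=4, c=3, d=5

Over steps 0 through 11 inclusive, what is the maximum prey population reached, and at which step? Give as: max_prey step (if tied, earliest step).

Step 1: prey: 58+29-20=67; pred: 9+15-4=20
Step 2: prey: 67+33-53=47; pred: 20+40-10=50
Step 3: prey: 47+23-94=0; pred: 50+70-25=95
Step 4: prey: 0+0-0=0; pred: 95+0-47=48
Step 5: prey: 0+0-0=0; pred: 48+0-24=24
Step 6: prey: 0+0-0=0; pred: 24+0-12=12
Step 7: prey: 0+0-0=0; pred: 12+0-6=6
Step 8: prey: 0+0-0=0; pred: 6+0-3=3
Step 9: prey: 0+0-0=0; pred: 3+0-1=2
Step 10: prey: 0+0-0=0; pred: 2+0-1=1
Step 11: prey: 0+0-0=0; pred: 1+0-0=1
Max prey = 67 at step 1

Answer: 67 1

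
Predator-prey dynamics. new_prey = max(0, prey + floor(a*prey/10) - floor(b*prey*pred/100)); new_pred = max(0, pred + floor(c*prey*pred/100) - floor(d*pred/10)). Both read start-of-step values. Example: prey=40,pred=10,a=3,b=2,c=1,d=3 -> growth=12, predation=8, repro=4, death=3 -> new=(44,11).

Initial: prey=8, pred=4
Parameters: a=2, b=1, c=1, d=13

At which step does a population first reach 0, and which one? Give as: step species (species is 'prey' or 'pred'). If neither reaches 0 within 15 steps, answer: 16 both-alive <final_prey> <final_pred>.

Answer: 1 pred

Derivation:
Step 1: prey: 8+1-0=9; pred: 4+0-5=0
First extinction: pred at step 1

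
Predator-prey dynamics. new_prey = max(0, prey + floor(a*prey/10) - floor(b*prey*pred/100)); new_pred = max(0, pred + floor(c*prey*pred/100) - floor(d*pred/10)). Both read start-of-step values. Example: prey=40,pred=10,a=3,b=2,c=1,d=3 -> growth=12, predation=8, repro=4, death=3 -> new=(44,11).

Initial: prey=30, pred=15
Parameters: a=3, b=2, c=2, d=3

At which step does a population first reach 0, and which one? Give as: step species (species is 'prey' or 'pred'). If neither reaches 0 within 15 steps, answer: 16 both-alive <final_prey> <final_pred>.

Step 1: prey: 30+9-9=30; pred: 15+9-4=20
Step 2: prey: 30+9-12=27; pred: 20+12-6=26
Step 3: prey: 27+8-14=21; pred: 26+14-7=33
Step 4: prey: 21+6-13=14; pred: 33+13-9=37
Step 5: prey: 14+4-10=8; pred: 37+10-11=36
Step 6: prey: 8+2-5=5; pred: 36+5-10=31
Step 7: prey: 5+1-3=3; pred: 31+3-9=25
Step 8: prey: 3+0-1=2; pred: 25+1-7=19
Step 9: prey: 2+0-0=2; pred: 19+0-5=14
Step 10: prey: 2+0-0=2; pred: 14+0-4=10
Step 11: prey: 2+0-0=2; pred: 10+0-3=7
Step 12: prey: 2+0-0=2; pred: 7+0-2=5
Step 13: prey: 2+0-0=2; pred: 5+0-1=4
Step 14: prey: 2+0-0=2; pred: 4+0-1=3
Step 15: prey: 2+0-0=2; pred: 3+0-0=3
No extinction within 15 steps

Answer: 16 both-alive 2 3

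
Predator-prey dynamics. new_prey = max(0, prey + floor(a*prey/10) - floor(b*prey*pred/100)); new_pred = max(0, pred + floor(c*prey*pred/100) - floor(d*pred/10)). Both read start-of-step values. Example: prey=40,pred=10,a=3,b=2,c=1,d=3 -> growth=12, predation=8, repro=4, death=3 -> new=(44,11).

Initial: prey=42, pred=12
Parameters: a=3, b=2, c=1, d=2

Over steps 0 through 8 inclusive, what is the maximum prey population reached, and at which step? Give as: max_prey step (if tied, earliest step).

Step 1: prey: 42+12-10=44; pred: 12+5-2=15
Step 2: prey: 44+13-13=44; pred: 15+6-3=18
Step 3: prey: 44+13-15=42; pred: 18+7-3=22
Step 4: prey: 42+12-18=36; pred: 22+9-4=27
Step 5: prey: 36+10-19=27; pred: 27+9-5=31
Step 6: prey: 27+8-16=19; pred: 31+8-6=33
Step 7: prey: 19+5-12=12; pred: 33+6-6=33
Step 8: prey: 12+3-7=8; pred: 33+3-6=30
Max prey = 44 at step 1

Answer: 44 1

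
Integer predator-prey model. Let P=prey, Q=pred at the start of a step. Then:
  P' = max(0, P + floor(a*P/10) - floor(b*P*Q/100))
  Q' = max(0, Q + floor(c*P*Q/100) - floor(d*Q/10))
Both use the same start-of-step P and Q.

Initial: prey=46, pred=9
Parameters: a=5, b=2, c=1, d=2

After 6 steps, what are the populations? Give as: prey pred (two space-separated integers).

Step 1: prey: 46+23-8=61; pred: 9+4-1=12
Step 2: prey: 61+30-14=77; pred: 12+7-2=17
Step 3: prey: 77+38-26=89; pred: 17+13-3=27
Step 4: prey: 89+44-48=85; pred: 27+24-5=46
Step 5: prey: 85+42-78=49; pred: 46+39-9=76
Step 6: prey: 49+24-74=0; pred: 76+37-15=98

Answer: 0 98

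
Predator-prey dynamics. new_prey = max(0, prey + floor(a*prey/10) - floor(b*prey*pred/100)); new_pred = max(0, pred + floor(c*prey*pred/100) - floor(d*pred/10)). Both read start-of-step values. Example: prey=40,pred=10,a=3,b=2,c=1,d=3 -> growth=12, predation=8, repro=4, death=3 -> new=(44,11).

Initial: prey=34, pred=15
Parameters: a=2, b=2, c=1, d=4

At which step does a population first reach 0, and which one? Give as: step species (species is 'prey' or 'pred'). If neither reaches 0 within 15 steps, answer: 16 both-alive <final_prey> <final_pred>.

Answer: 16 both-alive 70 6

Derivation:
Step 1: prey: 34+6-10=30; pred: 15+5-6=14
Step 2: prey: 30+6-8=28; pred: 14+4-5=13
Step 3: prey: 28+5-7=26; pred: 13+3-5=11
Step 4: prey: 26+5-5=26; pred: 11+2-4=9
Step 5: prey: 26+5-4=27; pred: 9+2-3=8
Step 6: prey: 27+5-4=28; pred: 8+2-3=7
Step 7: prey: 28+5-3=30; pred: 7+1-2=6
Step 8: prey: 30+6-3=33; pred: 6+1-2=5
Step 9: prey: 33+6-3=36; pred: 5+1-2=4
Step 10: prey: 36+7-2=41; pred: 4+1-1=4
Step 11: prey: 41+8-3=46; pred: 4+1-1=4
Step 12: prey: 46+9-3=52; pred: 4+1-1=4
Step 13: prey: 52+10-4=58; pred: 4+2-1=5
Step 14: prey: 58+11-5=64; pred: 5+2-2=5
Step 15: prey: 64+12-6=70; pred: 5+3-2=6
No extinction within 15 steps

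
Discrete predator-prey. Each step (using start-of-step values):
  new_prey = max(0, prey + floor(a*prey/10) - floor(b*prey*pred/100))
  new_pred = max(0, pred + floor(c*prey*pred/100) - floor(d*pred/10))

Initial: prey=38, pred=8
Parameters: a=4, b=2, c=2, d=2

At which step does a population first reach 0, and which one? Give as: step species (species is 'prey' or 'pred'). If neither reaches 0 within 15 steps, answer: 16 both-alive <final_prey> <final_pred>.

Step 1: prey: 38+15-6=47; pred: 8+6-1=13
Step 2: prey: 47+18-12=53; pred: 13+12-2=23
Step 3: prey: 53+21-24=50; pred: 23+24-4=43
Step 4: prey: 50+20-43=27; pred: 43+43-8=78
Step 5: prey: 27+10-42=0; pred: 78+42-15=105
First extinction: prey at step 5

Answer: 5 prey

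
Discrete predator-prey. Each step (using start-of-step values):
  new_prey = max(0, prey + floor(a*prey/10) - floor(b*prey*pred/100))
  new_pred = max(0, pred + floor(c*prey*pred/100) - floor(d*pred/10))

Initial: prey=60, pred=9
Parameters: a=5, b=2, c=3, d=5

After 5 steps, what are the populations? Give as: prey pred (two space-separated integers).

Answer: 0 116

Derivation:
Step 1: prey: 60+30-10=80; pred: 9+16-4=21
Step 2: prey: 80+40-33=87; pred: 21+50-10=61
Step 3: prey: 87+43-106=24; pred: 61+159-30=190
Step 4: prey: 24+12-91=0; pred: 190+136-95=231
Step 5: prey: 0+0-0=0; pred: 231+0-115=116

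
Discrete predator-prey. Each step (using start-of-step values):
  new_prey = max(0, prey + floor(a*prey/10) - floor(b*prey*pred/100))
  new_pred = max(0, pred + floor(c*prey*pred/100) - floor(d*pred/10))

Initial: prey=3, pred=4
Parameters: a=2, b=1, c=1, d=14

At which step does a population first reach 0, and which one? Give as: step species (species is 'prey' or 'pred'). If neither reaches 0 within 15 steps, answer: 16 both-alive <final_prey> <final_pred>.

Step 1: prey: 3+0-0=3; pred: 4+0-5=0
First extinction: pred at step 1

Answer: 1 pred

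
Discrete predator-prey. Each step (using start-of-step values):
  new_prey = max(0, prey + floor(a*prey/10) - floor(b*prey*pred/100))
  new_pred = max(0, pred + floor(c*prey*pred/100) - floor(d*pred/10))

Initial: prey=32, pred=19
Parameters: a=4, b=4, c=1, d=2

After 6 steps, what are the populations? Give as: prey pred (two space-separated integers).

Answer: 3 12

Derivation:
Step 1: prey: 32+12-24=20; pred: 19+6-3=22
Step 2: prey: 20+8-17=11; pred: 22+4-4=22
Step 3: prey: 11+4-9=6; pred: 22+2-4=20
Step 4: prey: 6+2-4=4; pred: 20+1-4=17
Step 5: prey: 4+1-2=3; pred: 17+0-3=14
Step 6: prey: 3+1-1=3; pred: 14+0-2=12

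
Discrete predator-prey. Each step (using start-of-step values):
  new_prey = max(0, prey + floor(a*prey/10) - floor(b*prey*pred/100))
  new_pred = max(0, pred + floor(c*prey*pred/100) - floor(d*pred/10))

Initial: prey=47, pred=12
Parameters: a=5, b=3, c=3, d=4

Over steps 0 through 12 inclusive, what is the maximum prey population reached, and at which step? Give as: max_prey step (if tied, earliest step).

Answer: 54 1

Derivation:
Step 1: prey: 47+23-16=54; pred: 12+16-4=24
Step 2: prey: 54+27-38=43; pred: 24+38-9=53
Step 3: prey: 43+21-68=0; pred: 53+68-21=100
Step 4: prey: 0+0-0=0; pred: 100+0-40=60
Step 5: prey: 0+0-0=0; pred: 60+0-24=36
Step 6: prey: 0+0-0=0; pred: 36+0-14=22
Step 7: prey: 0+0-0=0; pred: 22+0-8=14
Step 8: prey: 0+0-0=0; pred: 14+0-5=9
Step 9: prey: 0+0-0=0; pred: 9+0-3=6
Step 10: prey: 0+0-0=0; pred: 6+0-2=4
Step 11: prey: 0+0-0=0; pred: 4+0-1=3
Step 12: prey: 0+0-0=0; pred: 3+0-1=2
Max prey = 54 at step 1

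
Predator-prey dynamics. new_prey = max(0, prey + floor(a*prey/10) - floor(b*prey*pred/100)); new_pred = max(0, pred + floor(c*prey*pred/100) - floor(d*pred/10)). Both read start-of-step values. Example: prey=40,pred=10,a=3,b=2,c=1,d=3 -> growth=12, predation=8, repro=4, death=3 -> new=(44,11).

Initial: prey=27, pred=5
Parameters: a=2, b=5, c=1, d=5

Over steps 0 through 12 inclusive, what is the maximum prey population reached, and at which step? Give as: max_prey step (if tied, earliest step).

Step 1: prey: 27+5-6=26; pred: 5+1-2=4
Step 2: prey: 26+5-5=26; pred: 4+1-2=3
Step 3: prey: 26+5-3=28; pred: 3+0-1=2
Step 4: prey: 28+5-2=31; pred: 2+0-1=1
Step 5: prey: 31+6-1=36; pred: 1+0-0=1
Step 6: prey: 36+7-1=42; pred: 1+0-0=1
Step 7: prey: 42+8-2=48; pred: 1+0-0=1
Step 8: prey: 48+9-2=55; pred: 1+0-0=1
Step 9: prey: 55+11-2=64; pred: 1+0-0=1
Step 10: prey: 64+12-3=73; pred: 1+0-0=1
Step 11: prey: 73+14-3=84; pred: 1+0-0=1
Step 12: prey: 84+16-4=96; pred: 1+0-0=1
Max prey = 96 at step 12

Answer: 96 12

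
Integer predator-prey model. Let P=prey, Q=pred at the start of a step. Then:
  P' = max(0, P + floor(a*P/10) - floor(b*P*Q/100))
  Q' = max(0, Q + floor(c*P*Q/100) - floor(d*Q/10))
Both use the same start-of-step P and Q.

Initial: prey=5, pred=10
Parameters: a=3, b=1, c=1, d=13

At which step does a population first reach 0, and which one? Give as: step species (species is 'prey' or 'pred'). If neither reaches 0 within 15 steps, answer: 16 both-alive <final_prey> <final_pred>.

Step 1: prey: 5+1-0=6; pred: 10+0-13=0
First extinction: pred at step 1

Answer: 1 pred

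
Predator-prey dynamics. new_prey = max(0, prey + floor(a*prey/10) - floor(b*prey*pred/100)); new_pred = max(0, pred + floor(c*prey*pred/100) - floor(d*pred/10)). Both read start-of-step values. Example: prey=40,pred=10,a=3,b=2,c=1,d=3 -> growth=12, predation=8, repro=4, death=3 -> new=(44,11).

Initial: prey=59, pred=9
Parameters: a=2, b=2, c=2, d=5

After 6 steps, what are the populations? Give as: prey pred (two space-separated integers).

Step 1: prey: 59+11-10=60; pred: 9+10-4=15
Step 2: prey: 60+12-18=54; pred: 15+18-7=26
Step 3: prey: 54+10-28=36; pred: 26+28-13=41
Step 4: prey: 36+7-29=14; pred: 41+29-20=50
Step 5: prey: 14+2-14=2; pred: 50+14-25=39
Step 6: prey: 2+0-1=1; pred: 39+1-19=21

Answer: 1 21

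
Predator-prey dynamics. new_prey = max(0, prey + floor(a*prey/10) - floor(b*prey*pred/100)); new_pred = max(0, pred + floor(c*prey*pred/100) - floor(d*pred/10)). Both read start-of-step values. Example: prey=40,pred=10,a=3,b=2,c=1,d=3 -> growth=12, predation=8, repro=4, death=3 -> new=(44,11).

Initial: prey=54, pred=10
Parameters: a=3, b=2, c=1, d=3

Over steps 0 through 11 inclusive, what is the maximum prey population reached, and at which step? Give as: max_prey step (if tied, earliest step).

Answer: 64 2

Derivation:
Step 1: prey: 54+16-10=60; pred: 10+5-3=12
Step 2: prey: 60+18-14=64; pred: 12+7-3=16
Step 3: prey: 64+19-20=63; pred: 16+10-4=22
Step 4: prey: 63+18-27=54; pred: 22+13-6=29
Step 5: prey: 54+16-31=39; pred: 29+15-8=36
Step 6: prey: 39+11-28=22; pred: 36+14-10=40
Step 7: prey: 22+6-17=11; pred: 40+8-12=36
Step 8: prey: 11+3-7=7; pred: 36+3-10=29
Step 9: prey: 7+2-4=5; pred: 29+2-8=23
Step 10: prey: 5+1-2=4; pred: 23+1-6=18
Step 11: prey: 4+1-1=4; pred: 18+0-5=13
Max prey = 64 at step 2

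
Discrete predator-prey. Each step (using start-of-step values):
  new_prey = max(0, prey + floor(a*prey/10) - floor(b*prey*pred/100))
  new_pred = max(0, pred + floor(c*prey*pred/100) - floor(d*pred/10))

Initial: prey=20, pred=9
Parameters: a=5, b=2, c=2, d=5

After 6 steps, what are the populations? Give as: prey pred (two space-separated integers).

Step 1: prey: 20+10-3=27; pred: 9+3-4=8
Step 2: prey: 27+13-4=36; pred: 8+4-4=8
Step 3: prey: 36+18-5=49; pred: 8+5-4=9
Step 4: prey: 49+24-8=65; pred: 9+8-4=13
Step 5: prey: 65+32-16=81; pred: 13+16-6=23
Step 6: prey: 81+40-37=84; pred: 23+37-11=49

Answer: 84 49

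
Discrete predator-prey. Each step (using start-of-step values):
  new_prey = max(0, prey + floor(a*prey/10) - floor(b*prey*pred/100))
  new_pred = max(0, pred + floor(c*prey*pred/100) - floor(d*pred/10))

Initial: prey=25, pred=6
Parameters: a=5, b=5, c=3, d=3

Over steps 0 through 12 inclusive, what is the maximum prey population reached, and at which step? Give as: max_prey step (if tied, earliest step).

Step 1: prey: 25+12-7=30; pred: 6+4-1=9
Step 2: prey: 30+15-13=32; pred: 9+8-2=15
Step 3: prey: 32+16-24=24; pred: 15+14-4=25
Step 4: prey: 24+12-30=6; pred: 25+18-7=36
Step 5: prey: 6+3-10=0; pred: 36+6-10=32
Step 6: prey: 0+0-0=0; pred: 32+0-9=23
Step 7: prey: 0+0-0=0; pred: 23+0-6=17
Step 8: prey: 0+0-0=0; pred: 17+0-5=12
Step 9: prey: 0+0-0=0; pred: 12+0-3=9
Step 10: prey: 0+0-0=0; pred: 9+0-2=7
Step 11: prey: 0+0-0=0; pred: 7+0-2=5
Step 12: prey: 0+0-0=0; pred: 5+0-1=4
Max prey = 32 at step 2

Answer: 32 2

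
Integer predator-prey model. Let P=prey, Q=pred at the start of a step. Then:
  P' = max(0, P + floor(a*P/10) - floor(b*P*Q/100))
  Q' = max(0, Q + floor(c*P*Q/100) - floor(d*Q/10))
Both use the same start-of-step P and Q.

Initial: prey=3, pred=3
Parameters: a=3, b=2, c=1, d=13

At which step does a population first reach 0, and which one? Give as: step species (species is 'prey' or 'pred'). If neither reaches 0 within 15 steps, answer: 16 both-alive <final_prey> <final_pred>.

Answer: 1 pred

Derivation:
Step 1: prey: 3+0-0=3; pred: 3+0-3=0
First extinction: pred at step 1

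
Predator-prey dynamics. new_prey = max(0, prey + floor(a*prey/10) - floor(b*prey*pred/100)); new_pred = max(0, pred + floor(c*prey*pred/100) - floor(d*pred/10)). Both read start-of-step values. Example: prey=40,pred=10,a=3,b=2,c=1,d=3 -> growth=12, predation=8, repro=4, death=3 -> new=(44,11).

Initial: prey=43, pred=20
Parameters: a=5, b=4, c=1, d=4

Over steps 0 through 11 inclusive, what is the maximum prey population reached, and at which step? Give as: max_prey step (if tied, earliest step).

Answer: 84 11

Derivation:
Step 1: prey: 43+21-34=30; pred: 20+8-8=20
Step 2: prey: 30+15-24=21; pred: 20+6-8=18
Step 3: prey: 21+10-15=16; pred: 18+3-7=14
Step 4: prey: 16+8-8=16; pred: 14+2-5=11
Step 5: prey: 16+8-7=17; pred: 11+1-4=8
Step 6: prey: 17+8-5=20; pred: 8+1-3=6
Step 7: prey: 20+10-4=26; pred: 6+1-2=5
Step 8: prey: 26+13-5=34; pred: 5+1-2=4
Step 9: prey: 34+17-5=46; pred: 4+1-1=4
Step 10: prey: 46+23-7=62; pred: 4+1-1=4
Step 11: prey: 62+31-9=84; pred: 4+2-1=5
Max prey = 84 at step 11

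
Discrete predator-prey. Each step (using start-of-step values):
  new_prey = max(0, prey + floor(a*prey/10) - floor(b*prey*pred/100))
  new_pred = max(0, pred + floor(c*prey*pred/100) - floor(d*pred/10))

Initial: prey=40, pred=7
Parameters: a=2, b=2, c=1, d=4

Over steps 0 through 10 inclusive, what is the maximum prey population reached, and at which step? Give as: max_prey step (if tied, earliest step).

Step 1: prey: 40+8-5=43; pred: 7+2-2=7
Step 2: prey: 43+8-6=45; pred: 7+3-2=8
Step 3: prey: 45+9-7=47; pred: 8+3-3=8
Step 4: prey: 47+9-7=49; pred: 8+3-3=8
Step 5: prey: 49+9-7=51; pred: 8+3-3=8
Step 6: prey: 51+10-8=53; pred: 8+4-3=9
Step 7: prey: 53+10-9=54; pred: 9+4-3=10
Step 8: prey: 54+10-10=54; pred: 10+5-4=11
Step 9: prey: 54+10-11=53; pred: 11+5-4=12
Step 10: prey: 53+10-12=51; pred: 12+6-4=14
Max prey = 54 at step 7

Answer: 54 7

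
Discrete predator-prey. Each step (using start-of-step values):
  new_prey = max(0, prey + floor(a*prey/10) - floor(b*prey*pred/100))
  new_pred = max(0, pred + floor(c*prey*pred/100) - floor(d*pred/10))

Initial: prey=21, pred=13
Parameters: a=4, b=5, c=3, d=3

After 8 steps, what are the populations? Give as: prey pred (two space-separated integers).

Step 1: prey: 21+8-13=16; pred: 13+8-3=18
Step 2: prey: 16+6-14=8; pred: 18+8-5=21
Step 3: prey: 8+3-8=3; pred: 21+5-6=20
Step 4: prey: 3+1-3=1; pred: 20+1-6=15
Step 5: prey: 1+0-0=1; pred: 15+0-4=11
Step 6: prey: 1+0-0=1; pred: 11+0-3=8
Step 7: prey: 1+0-0=1; pred: 8+0-2=6
Step 8: prey: 1+0-0=1; pred: 6+0-1=5

Answer: 1 5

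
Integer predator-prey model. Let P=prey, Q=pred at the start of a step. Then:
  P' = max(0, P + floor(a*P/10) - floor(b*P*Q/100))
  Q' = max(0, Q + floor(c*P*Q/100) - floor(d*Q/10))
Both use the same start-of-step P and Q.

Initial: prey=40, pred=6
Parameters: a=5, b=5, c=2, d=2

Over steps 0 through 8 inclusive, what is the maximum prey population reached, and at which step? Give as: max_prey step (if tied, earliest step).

Answer: 51 2

Derivation:
Step 1: prey: 40+20-12=48; pred: 6+4-1=9
Step 2: prey: 48+24-21=51; pred: 9+8-1=16
Step 3: prey: 51+25-40=36; pred: 16+16-3=29
Step 4: prey: 36+18-52=2; pred: 29+20-5=44
Step 5: prey: 2+1-4=0; pred: 44+1-8=37
Step 6: prey: 0+0-0=0; pred: 37+0-7=30
Step 7: prey: 0+0-0=0; pred: 30+0-6=24
Step 8: prey: 0+0-0=0; pred: 24+0-4=20
Max prey = 51 at step 2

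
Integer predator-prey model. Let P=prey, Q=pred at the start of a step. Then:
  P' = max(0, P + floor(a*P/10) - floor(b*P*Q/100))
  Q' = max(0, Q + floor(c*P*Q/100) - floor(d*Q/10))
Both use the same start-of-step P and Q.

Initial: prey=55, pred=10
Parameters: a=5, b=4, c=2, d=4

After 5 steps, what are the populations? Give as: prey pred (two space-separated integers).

Answer: 0 26

Derivation:
Step 1: prey: 55+27-22=60; pred: 10+11-4=17
Step 2: prey: 60+30-40=50; pred: 17+20-6=31
Step 3: prey: 50+25-62=13; pred: 31+31-12=50
Step 4: prey: 13+6-26=0; pred: 50+13-20=43
Step 5: prey: 0+0-0=0; pred: 43+0-17=26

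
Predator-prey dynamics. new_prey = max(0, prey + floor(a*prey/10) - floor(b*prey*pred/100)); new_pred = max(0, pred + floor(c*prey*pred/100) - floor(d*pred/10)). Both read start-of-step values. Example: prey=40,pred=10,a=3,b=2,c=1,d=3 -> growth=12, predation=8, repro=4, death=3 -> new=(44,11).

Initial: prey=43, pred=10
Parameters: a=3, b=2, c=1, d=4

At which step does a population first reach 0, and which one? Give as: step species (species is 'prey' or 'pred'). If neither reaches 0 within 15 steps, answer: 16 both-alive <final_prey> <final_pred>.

Answer: 16 both-alive 18 7

Derivation:
Step 1: prey: 43+12-8=47; pred: 10+4-4=10
Step 2: prey: 47+14-9=52; pred: 10+4-4=10
Step 3: prey: 52+15-10=57; pred: 10+5-4=11
Step 4: prey: 57+17-12=62; pred: 11+6-4=13
Step 5: prey: 62+18-16=64; pred: 13+8-5=16
Step 6: prey: 64+19-20=63; pred: 16+10-6=20
Step 7: prey: 63+18-25=56; pred: 20+12-8=24
Step 8: prey: 56+16-26=46; pred: 24+13-9=28
Step 9: prey: 46+13-25=34; pred: 28+12-11=29
Step 10: prey: 34+10-19=25; pred: 29+9-11=27
Step 11: prey: 25+7-13=19; pred: 27+6-10=23
Step 12: prey: 19+5-8=16; pred: 23+4-9=18
Step 13: prey: 16+4-5=15; pred: 18+2-7=13
Step 14: prey: 15+4-3=16; pred: 13+1-5=9
Step 15: prey: 16+4-2=18; pred: 9+1-3=7
No extinction within 15 steps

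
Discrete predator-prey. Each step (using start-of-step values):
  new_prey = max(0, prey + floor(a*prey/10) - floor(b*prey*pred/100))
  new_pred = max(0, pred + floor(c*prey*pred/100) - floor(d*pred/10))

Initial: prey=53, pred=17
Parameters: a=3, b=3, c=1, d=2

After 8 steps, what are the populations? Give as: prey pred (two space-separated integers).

Step 1: prey: 53+15-27=41; pred: 17+9-3=23
Step 2: prey: 41+12-28=25; pred: 23+9-4=28
Step 3: prey: 25+7-21=11; pred: 28+7-5=30
Step 4: prey: 11+3-9=5; pred: 30+3-6=27
Step 5: prey: 5+1-4=2; pred: 27+1-5=23
Step 6: prey: 2+0-1=1; pred: 23+0-4=19
Step 7: prey: 1+0-0=1; pred: 19+0-3=16
Step 8: prey: 1+0-0=1; pred: 16+0-3=13

Answer: 1 13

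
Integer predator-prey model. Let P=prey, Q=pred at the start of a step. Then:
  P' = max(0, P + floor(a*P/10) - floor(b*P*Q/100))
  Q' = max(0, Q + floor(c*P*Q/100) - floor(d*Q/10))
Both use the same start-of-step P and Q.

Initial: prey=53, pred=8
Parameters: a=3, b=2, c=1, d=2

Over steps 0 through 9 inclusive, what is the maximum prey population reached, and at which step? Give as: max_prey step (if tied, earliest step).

Answer: 65 2

Derivation:
Step 1: prey: 53+15-8=60; pred: 8+4-1=11
Step 2: prey: 60+18-13=65; pred: 11+6-2=15
Step 3: prey: 65+19-19=65; pred: 15+9-3=21
Step 4: prey: 65+19-27=57; pred: 21+13-4=30
Step 5: prey: 57+17-34=40; pred: 30+17-6=41
Step 6: prey: 40+12-32=20; pred: 41+16-8=49
Step 7: prey: 20+6-19=7; pred: 49+9-9=49
Step 8: prey: 7+2-6=3; pred: 49+3-9=43
Step 9: prey: 3+0-2=1; pred: 43+1-8=36
Max prey = 65 at step 2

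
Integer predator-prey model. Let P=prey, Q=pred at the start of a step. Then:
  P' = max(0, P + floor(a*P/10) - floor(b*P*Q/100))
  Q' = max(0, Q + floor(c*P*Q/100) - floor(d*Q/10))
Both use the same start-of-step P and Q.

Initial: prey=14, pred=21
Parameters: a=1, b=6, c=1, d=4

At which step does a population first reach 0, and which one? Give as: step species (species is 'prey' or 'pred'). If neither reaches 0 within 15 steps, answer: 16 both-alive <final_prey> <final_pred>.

Step 1: prey: 14+1-17=0; pred: 21+2-8=15
First extinction: prey at step 1

Answer: 1 prey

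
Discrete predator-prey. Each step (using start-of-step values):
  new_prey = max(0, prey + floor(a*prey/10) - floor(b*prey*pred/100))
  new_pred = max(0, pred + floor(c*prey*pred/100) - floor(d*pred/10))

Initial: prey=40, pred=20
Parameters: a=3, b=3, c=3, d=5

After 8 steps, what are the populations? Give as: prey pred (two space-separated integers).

Step 1: prey: 40+12-24=28; pred: 20+24-10=34
Step 2: prey: 28+8-28=8; pred: 34+28-17=45
Step 3: prey: 8+2-10=0; pred: 45+10-22=33
Step 4: prey: 0+0-0=0; pred: 33+0-16=17
Step 5: prey: 0+0-0=0; pred: 17+0-8=9
Step 6: prey: 0+0-0=0; pred: 9+0-4=5
Step 7: prey: 0+0-0=0; pred: 5+0-2=3
Step 8: prey: 0+0-0=0; pred: 3+0-1=2

Answer: 0 2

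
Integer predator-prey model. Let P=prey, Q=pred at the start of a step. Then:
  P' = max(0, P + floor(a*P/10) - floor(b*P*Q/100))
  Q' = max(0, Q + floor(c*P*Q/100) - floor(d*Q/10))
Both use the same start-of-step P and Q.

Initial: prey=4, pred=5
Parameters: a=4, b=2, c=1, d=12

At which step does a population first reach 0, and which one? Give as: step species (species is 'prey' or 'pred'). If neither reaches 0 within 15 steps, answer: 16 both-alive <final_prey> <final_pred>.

Step 1: prey: 4+1-0=5; pred: 5+0-6=0
First extinction: pred at step 1

Answer: 1 pred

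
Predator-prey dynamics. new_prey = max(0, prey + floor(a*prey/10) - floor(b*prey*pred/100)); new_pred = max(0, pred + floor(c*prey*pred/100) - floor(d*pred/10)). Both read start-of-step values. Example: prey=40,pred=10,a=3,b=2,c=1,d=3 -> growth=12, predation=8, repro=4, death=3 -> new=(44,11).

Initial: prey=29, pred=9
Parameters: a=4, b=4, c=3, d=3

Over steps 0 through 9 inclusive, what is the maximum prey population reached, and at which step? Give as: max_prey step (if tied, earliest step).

Answer: 30 1

Derivation:
Step 1: prey: 29+11-10=30; pred: 9+7-2=14
Step 2: prey: 30+12-16=26; pred: 14+12-4=22
Step 3: prey: 26+10-22=14; pred: 22+17-6=33
Step 4: prey: 14+5-18=1; pred: 33+13-9=37
Step 5: prey: 1+0-1=0; pred: 37+1-11=27
Step 6: prey: 0+0-0=0; pred: 27+0-8=19
Step 7: prey: 0+0-0=0; pred: 19+0-5=14
Step 8: prey: 0+0-0=0; pred: 14+0-4=10
Step 9: prey: 0+0-0=0; pred: 10+0-3=7
Max prey = 30 at step 1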